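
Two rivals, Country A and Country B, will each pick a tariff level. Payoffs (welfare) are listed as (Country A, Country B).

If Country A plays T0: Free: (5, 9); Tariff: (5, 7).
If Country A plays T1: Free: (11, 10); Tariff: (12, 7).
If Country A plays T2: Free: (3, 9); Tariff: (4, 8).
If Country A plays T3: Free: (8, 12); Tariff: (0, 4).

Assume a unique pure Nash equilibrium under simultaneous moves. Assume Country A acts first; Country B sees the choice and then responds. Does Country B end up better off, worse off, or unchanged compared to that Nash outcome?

unchanged

Solve by backward induction (Country A leads).
- T0 → Country B plays Free (best of 9, 7); Country A gets 5.
- T1 → Country B plays Free (best of 10, 7); Country A gets 11.
- T2 → Country B plays Free (best of 9, 8); Country A gets 3.
- T3 → Country B plays Free (best of 12, 4); Country A gets 8.
Country A's induced payoffs are 5, 11, 3, 8, so Country A commits to T1. Subgame-perfect outcome: (T1, Free) with payoffs (11, 10).
Under simultaneous play:
Country A's best replies: Free→T1; Tariff→T1.
Country B's best replies: T0→Free; T1→Free; T2→Free; T3→Free.
The unique mutual best reply is (T1, Free), giving (11, 10).
Country B earns 10 sequentially versus 10 at the Nash outcome: unchanged.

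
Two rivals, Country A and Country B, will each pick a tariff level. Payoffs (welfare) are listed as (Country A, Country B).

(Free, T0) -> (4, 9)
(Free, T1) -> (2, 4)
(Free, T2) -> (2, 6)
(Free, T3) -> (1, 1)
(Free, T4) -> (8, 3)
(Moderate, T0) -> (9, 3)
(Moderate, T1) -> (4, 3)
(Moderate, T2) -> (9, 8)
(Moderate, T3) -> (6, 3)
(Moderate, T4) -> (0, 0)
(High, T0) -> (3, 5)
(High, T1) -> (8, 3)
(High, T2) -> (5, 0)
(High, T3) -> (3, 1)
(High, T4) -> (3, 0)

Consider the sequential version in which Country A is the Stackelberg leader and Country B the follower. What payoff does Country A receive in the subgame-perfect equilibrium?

9

Work backward from Country B's decision.
- Free: Country B compares 9, 4, 6, 1, 3 and picks T0; Country A would get 4.
- Moderate: Country B compares 3, 3, 8, 3, 0 and picks T2; Country A would get 9.
- High: Country B compares 5, 3, 0, 1, 0 and picks T0; Country A would get 3.
Maximizing over 4, 9, 3, Country A chooses Moderate. Subgame-perfect outcome: (Moderate, T2) with payoffs (9, 8).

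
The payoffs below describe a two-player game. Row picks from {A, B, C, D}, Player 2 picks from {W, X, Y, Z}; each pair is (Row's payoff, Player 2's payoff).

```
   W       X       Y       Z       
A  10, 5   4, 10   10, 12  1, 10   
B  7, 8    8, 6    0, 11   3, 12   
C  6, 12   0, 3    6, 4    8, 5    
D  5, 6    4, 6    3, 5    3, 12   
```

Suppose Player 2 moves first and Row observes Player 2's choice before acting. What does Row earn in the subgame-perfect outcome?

Backward induction with Player 2 moving first.
- W → Row plays A (best of 10, 7, 6, 5); Player 2 gets 5.
- X → Row plays B (best of 4, 8, 0, 4); Player 2 gets 6.
- Y → Row plays A (best of 10, 0, 6, 3); Player 2 gets 12.
- Z → Row plays C (best of 1, 3, 8, 3); Player 2 gets 5.
Player 2's induced payoffs are 5, 6, 12, 5, so Player 2 commits to Y. Subgame-perfect outcome: (A, Y) with payoffs (10, 12).

10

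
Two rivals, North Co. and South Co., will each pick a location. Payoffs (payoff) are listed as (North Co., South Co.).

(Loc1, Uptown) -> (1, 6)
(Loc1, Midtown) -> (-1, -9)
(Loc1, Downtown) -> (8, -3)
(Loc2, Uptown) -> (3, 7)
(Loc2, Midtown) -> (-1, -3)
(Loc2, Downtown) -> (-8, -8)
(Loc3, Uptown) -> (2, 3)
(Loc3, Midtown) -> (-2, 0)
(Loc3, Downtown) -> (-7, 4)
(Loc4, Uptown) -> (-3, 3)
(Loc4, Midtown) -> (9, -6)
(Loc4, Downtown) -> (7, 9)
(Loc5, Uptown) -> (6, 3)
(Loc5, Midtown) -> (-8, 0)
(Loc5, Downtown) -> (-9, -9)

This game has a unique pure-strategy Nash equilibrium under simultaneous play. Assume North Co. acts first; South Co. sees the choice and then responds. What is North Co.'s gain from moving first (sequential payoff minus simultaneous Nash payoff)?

1

South Co. best-responds to each possible North Co. move:
- Loc1: BR = Uptown, leader payoff 1.
- Loc2: BR = Uptown, leader payoff 3.
- Loc3: BR = Downtown, leader payoff -7.
- Loc4: BR = Downtown, leader payoff 7.
- Loc5: BR = Uptown, leader payoff 6.
Among 1, 3, -7, 7, 6, the best is 7 at Loc4. Subgame-perfect outcome: (Loc4, Downtown) with payoffs (7, 9).
Under simultaneous play:
North Co.'s best replies: Uptown→Loc5; Midtown→Loc4; Downtown→Loc1.
South Co.'s best replies: Loc1→Uptown; Loc2→Uptown; Loc3→Downtown; Loc4→Downtown; Loc5→Uptown.
Only (Loc5, Uptown) has each player best-responding; Nash payoffs (6, 3).
North Co.'s commitment gain: 7 − 6 = 1.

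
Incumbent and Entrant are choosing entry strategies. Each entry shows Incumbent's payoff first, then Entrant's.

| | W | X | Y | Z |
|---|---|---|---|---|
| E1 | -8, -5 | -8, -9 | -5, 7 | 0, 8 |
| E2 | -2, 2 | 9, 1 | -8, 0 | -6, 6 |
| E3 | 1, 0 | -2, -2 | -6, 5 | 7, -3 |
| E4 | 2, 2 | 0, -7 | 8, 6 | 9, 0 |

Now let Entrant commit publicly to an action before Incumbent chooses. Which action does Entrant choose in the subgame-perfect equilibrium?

Y

Incumbent best-responds to each possible Entrant move:
- W → Incumbent plays E4 (best of -8, -2, 1, 2); Entrant gets 2.
- X → Incumbent plays E2 (best of -8, 9, -2, 0); Entrant gets 1.
- Y → Incumbent plays E4 (best of -5, -8, -6, 8); Entrant gets 6.
- Z → Incumbent plays E4 (best of 0, -6, 7, 9); Entrant gets 0.
Among 2, 1, 6, 0, the best is 6 at Y. Subgame-perfect outcome: (E4, Y) with payoffs (8, 6).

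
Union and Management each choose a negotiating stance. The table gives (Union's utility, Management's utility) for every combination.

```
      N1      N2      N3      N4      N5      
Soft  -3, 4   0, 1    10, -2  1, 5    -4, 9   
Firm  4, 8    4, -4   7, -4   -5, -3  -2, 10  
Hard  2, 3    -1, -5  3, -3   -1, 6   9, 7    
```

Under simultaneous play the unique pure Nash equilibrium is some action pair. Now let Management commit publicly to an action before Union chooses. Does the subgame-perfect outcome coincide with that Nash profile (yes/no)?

no

Union best-responds to each possible Management move:
- N1: Union compares -3, 4, 2 and picks Firm; Management would get 8.
- N2: Union compares 0, 4, -1 and picks Firm; Management would get -4.
- N3: Union compares 10, 7, 3 and picks Soft; Management would get -2.
- N4: Union compares 1, -5, -1 and picks Soft; Management would get 5.
- N5: Union compares -4, -2, 9 and picks Hard; Management would get 7.
Among 8, -4, -2, 5, 7, the best is 8 at N1. Subgame-perfect outcome: (Firm, N1) with payoffs (4, 8).
Under simultaneous play:
Union's best replies: N1→Firm; N2→Firm; N3→Soft; N4→Soft; N5→Hard.
Management's best replies: Soft→N5; Firm→N5; Hard→N5.
Only (Hard, N5) has each player best-responding; Nash payoffs (9, 7).
Sequential outcome (Firm, N1) differs from the Nash profile (Hard, N5).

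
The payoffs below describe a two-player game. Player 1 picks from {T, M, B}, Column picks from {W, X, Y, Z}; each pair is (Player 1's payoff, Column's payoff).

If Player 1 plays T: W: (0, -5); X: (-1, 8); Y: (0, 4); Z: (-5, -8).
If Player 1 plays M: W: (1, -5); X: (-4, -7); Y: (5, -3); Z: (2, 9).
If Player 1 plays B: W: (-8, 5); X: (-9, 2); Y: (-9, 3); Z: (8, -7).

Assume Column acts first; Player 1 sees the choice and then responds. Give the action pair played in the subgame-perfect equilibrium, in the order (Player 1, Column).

(T, X)

Player 1 best-responds to each possible Column move:
- W → Player 1 plays M (best of 0, 1, -8); Column gets -5.
- X → Player 1 plays T (best of -1, -4, -9); Column gets 8.
- Y → Player 1 plays M (best of 0, 5, -9); Column gets -3.
- Z → Player 1 plays B (best of -5, 2, 8); Column gets -7.
Among -5, 8, -3, -7, the best is 8 at X. Subgame-perfect outcome: (T, X) with payoffs (-1, 8).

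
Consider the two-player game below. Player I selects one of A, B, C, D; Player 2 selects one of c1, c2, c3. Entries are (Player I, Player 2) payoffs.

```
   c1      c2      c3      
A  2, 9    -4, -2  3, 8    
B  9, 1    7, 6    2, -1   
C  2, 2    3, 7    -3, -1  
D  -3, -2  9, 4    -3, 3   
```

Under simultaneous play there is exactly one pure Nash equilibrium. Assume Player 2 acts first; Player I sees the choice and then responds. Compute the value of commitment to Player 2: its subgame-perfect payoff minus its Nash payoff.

Backward induction with Player 2 moving first.
- c1: BR = B, leader payoff 1.
- c2: BR = D, leader payoff 4.
- c3: BR = A, leader payoff 8.
Maximizing over 1, 4, 8, Player 2 chooses c3. Subgame-perfect outcome: (A, c3) with payoffs (3, 8).
Under simultaneous play:
Player I's best replies: c1→B; c2→D; c3→A.
Player 2's best replies: A→c1; B→c2; C→c2; D→c2.
The unique mutual best reply is (D, c2), giving (9, 4).
Player 2's commitment gain: 8 − 4 = 4.

4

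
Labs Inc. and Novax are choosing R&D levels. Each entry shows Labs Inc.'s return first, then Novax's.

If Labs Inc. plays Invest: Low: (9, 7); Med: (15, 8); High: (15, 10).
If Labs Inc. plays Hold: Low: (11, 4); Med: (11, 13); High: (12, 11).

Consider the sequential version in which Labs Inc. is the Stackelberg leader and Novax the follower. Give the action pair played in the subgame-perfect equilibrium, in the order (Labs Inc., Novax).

(Invest, High)

Work backward from Novax's decision.
- Invest → Novax plays High (best of 7, 8, 10); Labs Inc. gets 15.
- Hold → Novax plays Med (best of 4, 13, 11); Labs Inc. gets 11.
Labs Inc.'s induced payoffs are 15, 11, so Labs Inc. commits to Invest. Subgame-perfect outcome: (Invest, High) with payoffs (15, 10).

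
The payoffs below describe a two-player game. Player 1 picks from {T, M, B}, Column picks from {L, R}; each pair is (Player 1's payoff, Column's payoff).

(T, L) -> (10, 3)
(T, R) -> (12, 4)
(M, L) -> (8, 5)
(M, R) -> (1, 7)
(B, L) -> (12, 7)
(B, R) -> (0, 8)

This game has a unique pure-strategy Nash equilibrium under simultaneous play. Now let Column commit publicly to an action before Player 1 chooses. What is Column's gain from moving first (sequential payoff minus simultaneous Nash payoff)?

Solve by backward induction (Column leads).
- L → Player 1 plays B (best of 10, 8, 12); Column gets 7.
- R → Player 1 plays T (best of 12, 1, 0); Column gets 4.
Among 7, 4, the best is 7 at L. Subgame-perfect outcome: (B, L) with payoffs (12, 7).
Under simultaneous play:
Player 1's best replies: L→B; R→T.
Column's best replies: T→R; M→R; B→R.
The unique mutual best reply is (T, R), giving (12, 4).
Column's commitment gain: 7 − 4 = 3.

3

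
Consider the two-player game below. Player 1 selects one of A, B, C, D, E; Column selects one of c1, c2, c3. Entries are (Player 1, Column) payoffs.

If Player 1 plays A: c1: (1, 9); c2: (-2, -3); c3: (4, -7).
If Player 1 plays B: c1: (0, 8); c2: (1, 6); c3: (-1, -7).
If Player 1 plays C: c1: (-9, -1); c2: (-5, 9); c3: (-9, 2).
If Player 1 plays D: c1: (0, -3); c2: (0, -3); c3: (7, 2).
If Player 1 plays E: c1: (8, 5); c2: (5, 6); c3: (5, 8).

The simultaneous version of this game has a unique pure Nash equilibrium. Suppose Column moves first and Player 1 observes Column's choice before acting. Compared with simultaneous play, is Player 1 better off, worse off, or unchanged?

Player 1 best-responds to each possible Column move:
- c1: BR = E, leader payoff 5.
- c2: BR = E, leader payoff 6.
- c3: BR = D, leader payoff 2.
Column's induced payoffs are 5, 6, 2, so Column commits to c2. Subgame-perfect outcome: (E, c2) with payoffs (5, 6).
Under simultaneous play:
Player 1's best replies: c1→E; c2→E; c3→D.
Column's best replies: A→c1; B→c1; C→c2; D→c3; E→c3.
Only (D, c3) has each player best-responding; Nash payoffs (7, 2).
Player 1 earns 5 sequentially versus 7 at the Nash outcome: worse off.

worse off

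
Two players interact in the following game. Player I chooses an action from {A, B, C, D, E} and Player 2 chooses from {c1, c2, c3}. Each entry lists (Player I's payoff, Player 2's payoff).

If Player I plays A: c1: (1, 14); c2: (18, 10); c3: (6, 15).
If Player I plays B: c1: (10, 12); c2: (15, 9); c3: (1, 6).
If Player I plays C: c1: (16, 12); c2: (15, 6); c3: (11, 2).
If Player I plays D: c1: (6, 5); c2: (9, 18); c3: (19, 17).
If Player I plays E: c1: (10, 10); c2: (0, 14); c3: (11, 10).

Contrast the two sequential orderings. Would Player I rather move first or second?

If Player I leads: Player 2's best replies are A→c3, B→c1, C→c1, D→c2, E→c2; Player I's induced payoffs 6, 10, 16, 9, 0; outcome (C, c1), payoffs (16, 12).
If Player 2 leads: Player I's best replies are c1→C, c2→A, c3→D; Player 2's induced payoffs 12, 10, 17; outcome (D, c3), payoffs (19, 17).
Player I gets 16 moving first and 19 moving second, so Player I prefers to move second.

second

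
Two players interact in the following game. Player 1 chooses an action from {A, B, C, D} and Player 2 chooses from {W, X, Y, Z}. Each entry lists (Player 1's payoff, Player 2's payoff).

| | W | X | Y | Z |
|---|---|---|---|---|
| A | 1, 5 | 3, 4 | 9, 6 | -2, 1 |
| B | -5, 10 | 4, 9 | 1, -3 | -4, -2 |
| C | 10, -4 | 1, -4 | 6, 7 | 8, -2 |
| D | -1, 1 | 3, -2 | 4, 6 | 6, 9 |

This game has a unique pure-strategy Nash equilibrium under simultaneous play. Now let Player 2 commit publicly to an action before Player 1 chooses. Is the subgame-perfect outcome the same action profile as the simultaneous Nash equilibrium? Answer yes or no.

Backward induction with Player 2 moving first.
- W → Player 1 plays C (best of 1, -5, 10, -1); Player 2 gets -4.
- X → Player 1 plays B (best of 3, 4, 1, 3); Player 2 gets 9.
- Y → Player 1 plays A (best of 9, 1, 6, 4); Player 2 gets 6.
- Z → Player 1 plays C (best of -2, -4, 8, 6); Player 2 gets -2.
Player 2's induced payoffs are -4, 9, 6, -2, so Player 2 commits to X. Subgame-perfect outcome: (B, X) with payoffs (4, 9).
For the simultaneous game, intersect best replies.
Player 1's best replies: W→C; X→B; Y→A; Z→C.
Player 2's best replies: A→Y; B→W; C→Y; D→Z.
Only (A, Y) has each player best-responding; Nash payoffs (9, 6).
Sequential outcome (B, X) differs from the Nash profile (A, Y).

no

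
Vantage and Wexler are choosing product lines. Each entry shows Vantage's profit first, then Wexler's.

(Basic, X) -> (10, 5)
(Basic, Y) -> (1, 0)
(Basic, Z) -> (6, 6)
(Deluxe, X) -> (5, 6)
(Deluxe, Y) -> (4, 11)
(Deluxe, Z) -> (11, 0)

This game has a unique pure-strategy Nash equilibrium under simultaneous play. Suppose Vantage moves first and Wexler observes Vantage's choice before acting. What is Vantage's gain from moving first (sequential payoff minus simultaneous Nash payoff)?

2

Wexler best-responds to each possible Vantage move:
- Basic: BR = Z, leader payoff 6.
- Deluxe: BR = Y, leader payoff 4.
Vantage's induced payoffs are 6, 4, so Vantage commits to Basic. Subgame-perfect outcome: (Basic, Z) with payoffs (6, 6).
Now find the simultaneous Nash equilibrium.
Vantage's best replies: X→Basic; Y→Deluxe; Z→Deluxe.
Wexler's best replies: Basic→Z; Deluxe→Y.
The unique mutual best reply is (Deluxe, Y), giving (4, 11).
Vantage's commitment gain: 6 − 4 = 2.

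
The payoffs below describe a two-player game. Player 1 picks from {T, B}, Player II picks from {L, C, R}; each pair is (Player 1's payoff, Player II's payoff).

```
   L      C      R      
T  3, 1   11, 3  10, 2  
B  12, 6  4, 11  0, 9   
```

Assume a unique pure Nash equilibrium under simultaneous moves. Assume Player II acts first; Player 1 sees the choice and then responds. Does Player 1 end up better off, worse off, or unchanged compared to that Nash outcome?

Solve by backward induction (Player II leads).
- L: BR = B, leader payoff 6.
- C: BR = T, leader payoff 3.
- R: BR = T, leader payoff 2.
Among 6, 3, 2, the best is 6 at L. Subgame-perfect outcome: (B, L) with payoffs (12, 6).
Under simultaneous play:
Player 1's best replies: L→B; C→T; R→T.
Player II's best replies: T→C; B→C.
Only (T, C) has each player best-responding; Nash payoffs (11, 3).
Player 1 earns 12 sequentially versus 11 at the Nash outcome: better off.

better off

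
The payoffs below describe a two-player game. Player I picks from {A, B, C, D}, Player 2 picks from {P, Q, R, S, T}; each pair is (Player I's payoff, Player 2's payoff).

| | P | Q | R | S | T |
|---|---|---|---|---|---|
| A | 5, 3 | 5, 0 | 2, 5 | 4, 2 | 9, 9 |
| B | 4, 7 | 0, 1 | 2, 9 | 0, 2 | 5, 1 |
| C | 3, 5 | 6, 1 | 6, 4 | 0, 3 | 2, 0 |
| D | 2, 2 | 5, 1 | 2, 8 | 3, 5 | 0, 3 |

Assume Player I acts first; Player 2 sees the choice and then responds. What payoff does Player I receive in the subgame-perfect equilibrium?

9

Player 2 best-responds to each possible Player I move:
- A → Player 2 plays T (best of 3, 0, 5, 2, 9); Player I gets 9.
- B → Player 2 plays R (best of 7, 1, 9, 2, 1); Player I gets 2.
- C → Player 2 plays P (best of 5, 1, 4, 3, 0); Player I gets 3.
- D → Player 2 plays R (best of 2, 1, 8, 5, 3); Player I gets 2.
Player I's induced payoffs are 9, 2, 3, 2, so Player I commits to A. Subgame-perfect outcome: (A, T) with payoffs (9, 9).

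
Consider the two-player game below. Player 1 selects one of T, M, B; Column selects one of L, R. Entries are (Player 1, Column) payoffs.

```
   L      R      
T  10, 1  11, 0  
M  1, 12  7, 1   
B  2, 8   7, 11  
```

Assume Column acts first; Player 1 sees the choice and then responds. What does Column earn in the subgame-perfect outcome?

1

Work backward from Player 1's decision.
- L: BR = T, leader payoff 1.
- R: BR = T, leader payoff 0.
Maximizing over 1, 0, Column chooses L. Subgame-perfect outcome: (T, L) with payoffs (10, 1).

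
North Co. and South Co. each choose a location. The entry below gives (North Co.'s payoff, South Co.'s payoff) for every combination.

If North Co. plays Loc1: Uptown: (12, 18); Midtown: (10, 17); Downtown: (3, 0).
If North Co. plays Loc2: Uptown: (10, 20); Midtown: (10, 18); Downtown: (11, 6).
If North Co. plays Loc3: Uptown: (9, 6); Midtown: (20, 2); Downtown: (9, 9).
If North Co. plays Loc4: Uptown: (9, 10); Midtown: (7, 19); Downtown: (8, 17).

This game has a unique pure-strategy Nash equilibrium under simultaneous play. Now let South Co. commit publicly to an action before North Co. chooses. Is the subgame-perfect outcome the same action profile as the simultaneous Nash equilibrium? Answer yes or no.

North Co. best-responds to each possible South Co. move:
- Uptown → North Co. plays Loc1 (best of 12, 10, 9, 9); South Co. gets 18.
- Midtown → North Co. plays Loc3 (best of 10, 10, 20, 7); South Co. gets 2.
- Downtown → North Co. plays Loc2 (best of 3, 11, 9, 8); South Co. gets 6.
Maximizing over 18, 2, 6, South Co. chooses Uptown. Subgame-perfect outcome: (Loc1, Uptown) with payoffs (12, 18).
For the simultaneous game, intersect best replies.
North Co.'s best replies: Uptown→Loc1; Midtown→Loc3; Downtown→Loc2.
South Co.'s best replies: Loc1→Uptown; Loc2→Uptown; Loc3→Downtown; Loc4→Midtown.
The unique mutual best reply is (Loc1, Uptown), giving (12, 18).
Sequential outcome (Loc1, Uptown) coincides with the Nash profile (Loc1, Uptown).

yes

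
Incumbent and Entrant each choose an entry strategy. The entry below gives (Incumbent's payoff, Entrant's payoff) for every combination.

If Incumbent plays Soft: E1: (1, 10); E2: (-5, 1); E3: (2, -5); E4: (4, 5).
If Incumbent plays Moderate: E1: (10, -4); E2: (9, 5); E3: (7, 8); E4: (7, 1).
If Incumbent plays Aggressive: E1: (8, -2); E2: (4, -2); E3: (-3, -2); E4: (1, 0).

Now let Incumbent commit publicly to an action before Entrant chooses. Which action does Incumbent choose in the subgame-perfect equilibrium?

Work backward from Entrant's decision.
- Soft → Entrant plays E1 (best of 10, 1, -5, 5); Incumbent gets 1.
- Moderate → Entrant plays E3 (best of -4, 5, 8, 1); Incumbent gets 7.
- Aggressive → Entrant plays E4 (best of -2, -2, -2, 0); Incumbent gets 1.
Incumbent's induced payoffs are 1, 7, 1, so Incumbent commits to Moderate. Subgame-perfect outcome: (Moderate, E3) with payoffs (7, 8).

Moderate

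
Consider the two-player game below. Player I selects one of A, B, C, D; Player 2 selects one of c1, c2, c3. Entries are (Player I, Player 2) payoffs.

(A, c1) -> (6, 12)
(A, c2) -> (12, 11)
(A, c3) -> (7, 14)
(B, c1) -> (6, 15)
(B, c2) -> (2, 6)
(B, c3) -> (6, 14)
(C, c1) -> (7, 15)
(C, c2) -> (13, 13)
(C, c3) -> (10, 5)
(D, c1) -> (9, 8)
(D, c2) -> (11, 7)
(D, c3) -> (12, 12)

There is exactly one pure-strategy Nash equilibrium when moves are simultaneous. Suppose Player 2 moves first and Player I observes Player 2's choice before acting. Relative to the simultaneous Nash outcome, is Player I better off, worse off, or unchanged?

Backward induction with Player 2 moving first.
- c1: BR = D, leader payoff 8.
- c2: BR = C, leader payoff 13.
- c3: BR = D, leader payoff 12.
Maximizing over 8, 13, 12, Player 2 chooses c2. Subgame-perfect outcome: (C, c2) with payoffs (13, 13).
For the simultaneous game, intersect best replies.
Player I's best replies: c1→D; c2→C; c3→D.
Player 2's best replies: A→c3; B→c1; C→c1; D→c3.
The unique mutual best reply is (D, c3), giving (12, 12).
Player I earns 13 sequentially versus 12 at the Nash outcome: better off.

better off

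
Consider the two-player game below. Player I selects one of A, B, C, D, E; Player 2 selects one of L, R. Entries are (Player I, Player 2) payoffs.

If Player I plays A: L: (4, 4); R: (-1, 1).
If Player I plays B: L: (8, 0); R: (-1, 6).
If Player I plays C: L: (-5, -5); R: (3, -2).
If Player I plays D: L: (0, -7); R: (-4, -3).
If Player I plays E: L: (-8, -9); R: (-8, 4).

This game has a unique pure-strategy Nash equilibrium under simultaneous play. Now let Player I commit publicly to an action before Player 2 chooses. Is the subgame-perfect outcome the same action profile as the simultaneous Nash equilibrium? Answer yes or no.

Work backward from Player 2's decision.
- A → Player 2 plays L (best of 4, 1); Player I gets 4.
- B → Player 2 plays R (best of 0, 6); Player I gets -1.
- C → Player 2 plays R (best of -5, -2); Player I gets 3.
- D → Player 2 plays R (best of -7, -3); Player I gets -4.
- E → Player 2 plays R (best of -9, 4); Player I gets -8.
Maximizing over 4, -1, 3, -4, -8, Player I chooses A. Subgame-perfect outcome: (A, L) with payoffs (4, 4).
For the simultaneous game, intersect best replies.
Player I's best replies: L→B; R→C.
Player 2's best replies: A→L; B→R; C→R; D→R; E→R.
The unique mutual best reply is (C, R), giving (3, -2).
Sequential outcome (A, L) differs from the Nash profile (C, R).

no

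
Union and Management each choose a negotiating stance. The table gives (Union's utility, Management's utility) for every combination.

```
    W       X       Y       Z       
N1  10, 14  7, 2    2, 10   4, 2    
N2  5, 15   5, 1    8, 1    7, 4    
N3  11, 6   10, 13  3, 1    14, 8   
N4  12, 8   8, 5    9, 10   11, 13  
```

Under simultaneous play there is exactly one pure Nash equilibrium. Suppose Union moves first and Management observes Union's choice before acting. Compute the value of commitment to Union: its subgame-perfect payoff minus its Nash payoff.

Management best-responds to each possible Union move:
- N1: Management compares 14, 2, 10, 2 and picks W; Union would get 10.
- N2: Management compares 15, 1, 1, 4 and picks W; Union would get 5.
- N3: Management compares 6, 13, 1, 8 and picks X; Union would get 10.
- N4: Management compares 8, 5, 10, 13 and picks Z; Union would get 11.
Union's induced payoffs are 10, 5, 10, 11, so Union commits to N4. Subgame-perfect outcome: (N4, Z) with payoffs (11, 13).
Under simultaneous play:
Union's best replies: W→N4; X→N3; Y→N4; Z→N3.
Management's best replies: N1→W; N2→W; N3→X; N4→Z.
Only (N3, X) has each player best-responding; Nash payoffs (10, 13).
Union's commitment gain: 11 − 10 = 1.

1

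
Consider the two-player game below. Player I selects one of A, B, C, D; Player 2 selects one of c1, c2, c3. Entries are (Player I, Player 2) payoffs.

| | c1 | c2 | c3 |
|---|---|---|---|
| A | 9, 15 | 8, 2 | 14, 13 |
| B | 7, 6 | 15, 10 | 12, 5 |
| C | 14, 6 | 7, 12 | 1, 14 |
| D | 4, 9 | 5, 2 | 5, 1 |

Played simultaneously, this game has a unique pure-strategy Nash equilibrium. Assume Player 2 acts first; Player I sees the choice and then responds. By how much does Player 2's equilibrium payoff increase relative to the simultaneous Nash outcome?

3

Work backward from Player I's decision.
- c1: BR = C, leader payoff 6.
- c2: BR = B, leader payoff 10.
- c3: BR = A, leader payoff 13.
Among 6, 10, 13, the best is 13 at c3. Subgame-perfect outcome: (A, c3) with payoffs (14, 13).
For the simultaneous game, intersect best replies.
Player I's best replies: c1→C; c2→B; c3→A.
Player 2's best replies: A→c1; B→c2; C→c3; D→c1.
Only (B, c2) has each player best-responding; Nash payoffs (15, 10).
Player 2's commitment gain: 13 − 10 = 3.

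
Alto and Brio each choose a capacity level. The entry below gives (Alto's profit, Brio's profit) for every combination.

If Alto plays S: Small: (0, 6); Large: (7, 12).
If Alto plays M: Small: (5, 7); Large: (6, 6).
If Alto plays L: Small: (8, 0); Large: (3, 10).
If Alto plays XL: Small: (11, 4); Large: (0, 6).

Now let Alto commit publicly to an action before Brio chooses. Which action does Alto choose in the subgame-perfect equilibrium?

Brio best-responds to each possible Alto move:
- S → Brio plays Large (best of 6, 12); Alto gets 7.
- M → Brio plays Small (best of 7, 6); Alto gets 5.
- L → Brio plays Large (best of 0, 10); Alto gets 3.
- XL → Brio plays Large (best of 4, 6); Alto gets 0.
Alto's induced payoffs are 7, 5, 3, 0, so Alto commits to S. Subgame-perfect outcome: (S, Large) with payoffs (7, 12).

S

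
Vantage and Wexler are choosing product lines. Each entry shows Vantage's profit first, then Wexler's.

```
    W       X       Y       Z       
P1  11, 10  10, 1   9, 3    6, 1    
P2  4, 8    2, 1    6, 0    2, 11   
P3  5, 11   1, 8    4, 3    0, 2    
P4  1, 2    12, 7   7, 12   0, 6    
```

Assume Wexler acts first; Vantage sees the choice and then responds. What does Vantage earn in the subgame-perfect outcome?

Solve by backward induction (Wexler leads).
- W → Vantage plays P1 (best of 11, 4, 5, 1); Wexler gets 10.
- X → Vantage plays P4 (best of 10, 2, 1, 12); Wexler gets 7.
- Y → Vantage plays P1 (best of 9, 6, 4, 7); Wexler gets 3.
- Z → Vantage plays P1 (best of 6, 2, 0, 0); Wexler gets 1.
Among 10, 7, 3, 1, the best is 10 at W. Subgame-perfect outcome: (P1, W) with payoffs (11, 10).

11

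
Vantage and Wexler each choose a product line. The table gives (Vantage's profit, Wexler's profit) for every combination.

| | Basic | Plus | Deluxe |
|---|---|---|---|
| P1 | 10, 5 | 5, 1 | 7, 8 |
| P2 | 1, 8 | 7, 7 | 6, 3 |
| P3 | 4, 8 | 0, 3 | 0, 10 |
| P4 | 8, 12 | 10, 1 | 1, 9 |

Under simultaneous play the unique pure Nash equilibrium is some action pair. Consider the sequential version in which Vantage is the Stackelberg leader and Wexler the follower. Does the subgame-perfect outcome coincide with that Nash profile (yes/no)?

Solve by backward induction (Vantage leads).
- P1: BR = Deluxe, leader payoff 7.
- P2: BR = Basic, leader payoff 1.
- P3: BR = Deluxe, leader payoff 0.
- P4: BR = Basic, leader payoff 8.
Maximizing over 7, 1, 0, 8, Vantage chooses P4. Subgame-perfect outcome: (P4, Basic) with payoffs (8, 12).
For the simultaneous game, intersect best replies.
Vantage's best replies: Basic→P1; Plus→P4; Deluxe→P1.
Wexler's best replies: P1→Deluxe; P2→Basic; P3→Deluxe; P4→Basic.
Only (P1, Deluxe) has each player best-responding; Nash payoffs (7, 8).
Sequential outcome (P4, Basic) differs from the Nash profile (P1, Deluxe).

no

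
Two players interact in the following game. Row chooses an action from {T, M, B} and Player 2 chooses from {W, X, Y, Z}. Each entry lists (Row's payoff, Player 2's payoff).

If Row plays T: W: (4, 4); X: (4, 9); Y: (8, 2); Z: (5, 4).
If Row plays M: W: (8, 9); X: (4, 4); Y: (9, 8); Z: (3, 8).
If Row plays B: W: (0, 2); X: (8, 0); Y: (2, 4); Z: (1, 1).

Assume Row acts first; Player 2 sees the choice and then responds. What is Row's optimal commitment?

M

Backward induction with Row moving first.
- T: BR = X, leader payoff 4.
- M: BR = W, leader payoff 8.
- B: BR = Y, leader payoff 2.
Maximizing over 4, 8, 2, Row chooses M. Subgame-perfect outcome: (M, W) with payoffs (8, 9).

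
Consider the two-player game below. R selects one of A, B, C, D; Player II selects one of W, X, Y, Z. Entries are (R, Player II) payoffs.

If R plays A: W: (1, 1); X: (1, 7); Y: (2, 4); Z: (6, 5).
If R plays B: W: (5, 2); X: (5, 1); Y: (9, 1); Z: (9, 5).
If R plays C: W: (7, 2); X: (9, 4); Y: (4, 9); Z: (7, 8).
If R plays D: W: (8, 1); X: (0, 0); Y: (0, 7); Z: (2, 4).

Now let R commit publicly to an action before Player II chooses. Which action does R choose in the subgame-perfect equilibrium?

Backward induction with R moving first.
- A → Player II plays X (best of 1, 7, 4, 5); R gets 1.
- B → Player II plays Z (best of 2, 1, 1, 5); R gets 9.
- C → Player II plays Y (best of 2, 4, 9, 8); R gets 4.
- D → Player II plays Y (best of 1, 0, 7, 4); R gets 0.
Maximizing over 1, 9, 4, 0, R chooses B. Subgame-perfect outcome: (B, Z) with payoffs (9, 5).

B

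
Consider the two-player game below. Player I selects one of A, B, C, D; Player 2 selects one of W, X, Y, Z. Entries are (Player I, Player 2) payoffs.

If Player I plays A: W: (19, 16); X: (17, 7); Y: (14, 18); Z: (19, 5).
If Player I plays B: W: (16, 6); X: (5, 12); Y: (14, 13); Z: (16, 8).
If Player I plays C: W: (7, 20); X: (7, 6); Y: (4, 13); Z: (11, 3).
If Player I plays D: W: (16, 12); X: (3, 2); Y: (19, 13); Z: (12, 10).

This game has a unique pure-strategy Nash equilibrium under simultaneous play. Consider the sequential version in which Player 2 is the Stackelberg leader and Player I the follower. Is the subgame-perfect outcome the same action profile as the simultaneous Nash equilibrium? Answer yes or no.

Player I best-responds to each possible Player 2 move:
- W: BR = A, leader payoff 16.
- X: BR = A, leader payoff 7.
- Y: BR = D, leader payoff 13.
- Z: BR = A, leader payoff 5.
Among 16, 7, 13, 5, the best is 16 at W. Subgame-perfect outcome: (A, W) with payoffs (19, 16).
Now find the simultaneous Nash equilibrium.
Player I's best replies: W→A; X→A; Y→D; Z→A.
Player 2's best replies: A→Y; B→Y; C→W; D→Y.
The unique mutual best reply is (D, Y), giving (19, 13).
Sequential outcome (A, W) differs from the Nash profile (D, Y).

no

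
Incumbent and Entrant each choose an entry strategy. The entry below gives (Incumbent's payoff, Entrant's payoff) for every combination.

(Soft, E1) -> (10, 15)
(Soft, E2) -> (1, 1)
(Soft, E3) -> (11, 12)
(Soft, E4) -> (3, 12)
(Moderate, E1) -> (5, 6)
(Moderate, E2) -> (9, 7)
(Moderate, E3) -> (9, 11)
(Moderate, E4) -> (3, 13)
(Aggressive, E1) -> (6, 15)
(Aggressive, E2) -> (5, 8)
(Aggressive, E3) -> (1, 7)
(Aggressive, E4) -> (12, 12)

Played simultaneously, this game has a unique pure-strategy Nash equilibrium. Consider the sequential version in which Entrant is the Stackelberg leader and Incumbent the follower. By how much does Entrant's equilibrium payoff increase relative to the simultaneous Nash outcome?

Work backward from Incumbent's decision.
- E1: BR = Soft, leader payoff 15.
- E2: BR = Moderate, leader payoff 7.
- E3: BR = Soft, leader payoff 12.
- E4: BR = Aggressive, leader payoff 12.
Among 15, 7, 12, 12, the best is 15 at E1. Subgame-perfect outcome: (Soft, E1) with payoffs (10, 15).
Now find the simultaneous Nash equilibrium.
Incumbent's best replies: E1→Soft; E2→Moderate; E3→Soft; E4→Aggressive.
Entrant's best replies: Soft→E1; Moderate→E4; Aggressive→E1.
The unique mutual best reply is (Soft, E1), giving (10, 15).
Entrant's commitment gain: 15 − 15 = 0.

0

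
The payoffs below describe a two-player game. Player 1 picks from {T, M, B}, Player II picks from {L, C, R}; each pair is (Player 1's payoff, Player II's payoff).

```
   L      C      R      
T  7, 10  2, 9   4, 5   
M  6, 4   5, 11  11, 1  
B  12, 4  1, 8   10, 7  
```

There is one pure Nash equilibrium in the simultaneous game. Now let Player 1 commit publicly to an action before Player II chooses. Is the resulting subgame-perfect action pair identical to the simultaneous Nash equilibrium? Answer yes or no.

Player II best-responds to each possible Player 1 move:
- T → Player II plays L (best of 10, 9, 5); Player 1 gets 7.
- M → Player II plays C (best of 4, 11, 1); Player 1 gets 5.
- B → Player II plays C (best of 4, 8, 7); Player 1 gets 1.
Player 1's induced payoffs are 7, 5, 1, so Player 1 commits to T. Subgame-perfect outcome: (T, L) with payoffs (7, 10).
Now find the simultaneous Nash equilibrium.
Player 1's best replies: L→B; C→M; R→M.
Player II's best replies: T→L; M→C; B→C.
Only (M, C) has each player best-responding; Nash payoffs (5, 11).
Sequential outcome (T, L) differs from the Nash profile (M, C).

no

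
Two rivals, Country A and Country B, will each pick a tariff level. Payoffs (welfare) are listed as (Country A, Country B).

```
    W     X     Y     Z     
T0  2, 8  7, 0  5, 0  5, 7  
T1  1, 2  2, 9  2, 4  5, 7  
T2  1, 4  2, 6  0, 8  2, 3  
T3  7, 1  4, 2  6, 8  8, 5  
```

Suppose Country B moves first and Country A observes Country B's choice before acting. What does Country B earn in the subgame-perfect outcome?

8

Solve by backward induction (Country B leads).
- W → Country A plays T3 (best of 2, 1, 1, 7); Country B gets 1.
- X → Country A plays T0 (best of 7, 2, 2, 4); Country B gets 0.
- Y → Country A plays T3 (best of 5, 2, 0, 6); Country B gets 8.
- Z → Country A plays T3 (best of 5, 5, 2, 8); Country B gets 5.
Maximizing over 1, 0, 8, 5, Country B chooses Y. Subgame-perfect outcome: (T3, Y) with payoffs (6, 8).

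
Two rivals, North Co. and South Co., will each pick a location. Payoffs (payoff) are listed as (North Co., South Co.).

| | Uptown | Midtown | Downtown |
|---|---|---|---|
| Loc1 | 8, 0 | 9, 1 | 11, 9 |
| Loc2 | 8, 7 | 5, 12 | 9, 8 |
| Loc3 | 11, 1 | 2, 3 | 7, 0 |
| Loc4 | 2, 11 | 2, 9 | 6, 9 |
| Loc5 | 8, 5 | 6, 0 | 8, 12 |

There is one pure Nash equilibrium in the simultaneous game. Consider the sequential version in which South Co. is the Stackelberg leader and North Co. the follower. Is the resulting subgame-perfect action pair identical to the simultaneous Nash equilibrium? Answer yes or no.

Backward induction with South Co. moving first.
- Uptown: North Co. compares 8, 8, 11, 2, 8 and picks Loc3; South Co. would get 1.
- Midtown: North Co. compares 9, 5, 2, 2, 6 and picks Loc1; South Co. would get 1.
- Downtown: North Co. compares 11, 9, 7, 6, 8 and picks Loc1; South Co. would get 9.
South Co.'s induced payoffs are 1, 1, 9, so South Co. commits to Downtown. Subgame-perfect outcome: (Loc1, Downtown) with payoffs (11, 9).
For the simultaneous game, intersect best replies.
North Co.'s best replies: Uptown→Loc3; Midtown→Loc1; Downtown→Loc1.
South Co.'s best replies: Loc1→Downtown; Loc2→Midtown; Loc3→Midtown; Loc4→Uptown; Loc5→Downtown.
The unique mutual best reply is (Loc1, Downtown), giving (11, 9).
Sequential outcome (Loc1, Downtown) coincides with the Nash profile (Loc1, Downtown).

yes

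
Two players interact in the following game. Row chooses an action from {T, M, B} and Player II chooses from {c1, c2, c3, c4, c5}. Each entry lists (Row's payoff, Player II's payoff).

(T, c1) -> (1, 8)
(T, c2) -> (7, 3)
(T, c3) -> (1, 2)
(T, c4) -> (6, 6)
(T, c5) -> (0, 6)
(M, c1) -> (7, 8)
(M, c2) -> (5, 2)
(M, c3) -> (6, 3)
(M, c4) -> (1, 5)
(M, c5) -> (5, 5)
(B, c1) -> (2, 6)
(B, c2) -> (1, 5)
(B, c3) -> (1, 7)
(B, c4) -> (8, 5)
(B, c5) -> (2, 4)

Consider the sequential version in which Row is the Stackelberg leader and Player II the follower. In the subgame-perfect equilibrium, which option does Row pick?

M

Backward induction with Row moving first.
- T: Player II compares 8, 3, 2, 6, 6 and picks c1; Row would get 1.
- M: Player II compares 8, 2, 3, 5, 5 and picks c1; Row would get 7.
- B: Player II compares 6, 5, 7, 5, 4 and picks c3; Row would get 1.
Row's induced payoffs are 1, 7, 1, so Row commits to M. Subgame-perfect outcome: (M, c1) with payoffs (7, 8).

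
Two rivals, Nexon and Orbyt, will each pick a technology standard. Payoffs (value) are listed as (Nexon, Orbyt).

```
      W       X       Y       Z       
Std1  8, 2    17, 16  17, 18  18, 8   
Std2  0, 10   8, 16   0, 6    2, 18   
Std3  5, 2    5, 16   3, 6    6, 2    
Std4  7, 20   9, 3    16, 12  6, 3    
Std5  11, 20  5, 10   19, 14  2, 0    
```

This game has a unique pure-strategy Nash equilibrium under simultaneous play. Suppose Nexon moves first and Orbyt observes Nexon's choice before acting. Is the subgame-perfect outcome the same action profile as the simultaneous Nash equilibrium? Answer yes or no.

Work backward from Orbyt's decision.
- Std1 → Orbyt plays Y (best of 2, 16, 18, 8); Nexon gets 17.
- Std2 → Orbyt plays Z (best of 10, 16, 6, 18); Nexon gets 2.
- Std3 → Orbyt plays X (best of 2, 16, 6, 2); Nexon gets 5.
- Std4 → Orbyt plays W (best of 20, 3, 12, 3); Nexon gets 7.
- Std5 → Orbyt plays W (best of 20, 10, 14, 0); Nexon gets 11.
Among 17, 2, 5, 7, 11, the best is 17 at Std1. Subgame-perfect outcome: (Std1, Y) with payoffs (17, 18).
For the simultaneous game, intersect best replies.
Nexon's best replies: W→Std5; X→Std1; Y→Std5; Z→Std1.
Orbyt's best replies: Std1→Y; Std2→Z; Std3→X; Std4→W; Std5→W.
The unique mutual best reply is (Std5, W), giving (11, 20).
Sequential outcome (Std1, Y) differs from the Nash profile (Std5, W).

no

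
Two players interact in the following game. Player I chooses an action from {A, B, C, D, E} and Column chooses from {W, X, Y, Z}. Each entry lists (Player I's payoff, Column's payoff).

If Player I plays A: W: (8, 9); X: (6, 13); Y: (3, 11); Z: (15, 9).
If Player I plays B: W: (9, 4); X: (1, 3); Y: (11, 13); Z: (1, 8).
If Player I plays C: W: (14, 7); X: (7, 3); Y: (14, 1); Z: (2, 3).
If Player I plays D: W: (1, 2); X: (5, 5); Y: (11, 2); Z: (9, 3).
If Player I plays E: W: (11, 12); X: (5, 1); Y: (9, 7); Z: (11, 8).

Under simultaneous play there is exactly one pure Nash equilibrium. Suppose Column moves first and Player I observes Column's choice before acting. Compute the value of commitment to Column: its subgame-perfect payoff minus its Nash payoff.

Backward induction with Column moving first.
- W: BR = C, leader payoff 7.
- X: BR = C, leader payoff 3.
- Y: BR = C, leader payoff 1.
- Z: BR = A, leader payoff 9.
Maximizing over 7, 3, 1, 9, Column chooses Z. Subgame-perfect outcome: (A, Z) with payoffs (15, 9).
Now find the simultaneous Nash equilibrium.
Player I's best replies: W→C; X→C; Y→C; Z→A.
Column's best replies: A→X; B→Y; C→W; D→X; E→W.
Only (C, W) has each player best-responding; Nash payoffs (14, 7).
Column's commitment gain: 9 − 7 = 2.

2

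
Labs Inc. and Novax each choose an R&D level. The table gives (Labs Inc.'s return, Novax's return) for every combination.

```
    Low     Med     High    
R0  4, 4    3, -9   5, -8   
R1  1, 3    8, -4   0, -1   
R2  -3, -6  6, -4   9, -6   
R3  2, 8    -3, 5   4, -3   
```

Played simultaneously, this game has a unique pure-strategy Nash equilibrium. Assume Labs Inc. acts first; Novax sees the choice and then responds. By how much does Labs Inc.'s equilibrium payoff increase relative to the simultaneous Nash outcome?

Novax best-responds to each possible Labs Inc. move:
- R0: Novax compares 4, -9, -8 and picks Low; Labs Inc. would get 4.
- R1: Novax compares 3, -4, -1 and picks Low; Labs Inc. would get 1.
- R2: Novax compares -6, -4, -6 and picks Med; Labs Inc. would get 6.
- R3: Novax compares 8, 5, -3 and picks Low; Labs Inc. would get 2.
Among 4, 1, 6, 2, the best is 6 at R2. Subgame-perfect outcome: (R2, Med) with payoffs (6, -4).
Now find the simultaneous Nash equilibrium.
Labs Inc.'s best replies: Low→R0; Med→R1; High→R2.
Novax's best replies: R0→Low; R1→Low; R2→Med; R3→Low.
Only (R0, Low) has each player best-responding; Nash payoffs (4, 4).
Labs Inc.'s commitment gain: 6 − 4 = 2.

2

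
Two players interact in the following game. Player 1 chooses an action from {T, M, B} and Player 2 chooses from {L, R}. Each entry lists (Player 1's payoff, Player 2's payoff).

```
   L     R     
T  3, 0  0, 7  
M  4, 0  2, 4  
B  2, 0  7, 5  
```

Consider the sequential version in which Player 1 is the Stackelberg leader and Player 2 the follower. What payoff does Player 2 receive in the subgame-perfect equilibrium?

Player 2 best-responds to each possible Player 1 move:
- T → Player 2 plays R (best of 0, 7); Player 1 gets 0.
- M → Player 2 plays R (best of 0, 4); Player 1 gets 2.
- B → Player 2 plays R (best of 0, 5); Player 1 gets 7.
Maximizing over 0, 2, 7, Player 1 chooses B. Subgame-perfect outcome: (B, R) with payoffs (7, 5).

5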